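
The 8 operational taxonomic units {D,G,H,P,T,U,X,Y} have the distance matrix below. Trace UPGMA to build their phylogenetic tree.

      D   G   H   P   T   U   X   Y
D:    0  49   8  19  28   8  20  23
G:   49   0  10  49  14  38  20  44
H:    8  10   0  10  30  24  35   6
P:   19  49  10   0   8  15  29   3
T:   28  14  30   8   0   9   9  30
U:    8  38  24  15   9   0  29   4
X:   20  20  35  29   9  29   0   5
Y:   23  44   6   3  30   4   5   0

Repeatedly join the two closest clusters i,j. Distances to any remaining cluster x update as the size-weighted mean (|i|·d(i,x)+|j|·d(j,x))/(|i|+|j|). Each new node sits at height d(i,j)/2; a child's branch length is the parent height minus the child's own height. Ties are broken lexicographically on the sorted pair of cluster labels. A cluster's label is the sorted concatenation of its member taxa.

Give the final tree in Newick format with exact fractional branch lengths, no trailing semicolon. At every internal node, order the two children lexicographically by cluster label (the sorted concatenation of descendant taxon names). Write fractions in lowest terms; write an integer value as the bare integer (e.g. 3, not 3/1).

step 1: merge (P,Y) at d=3; branch lengths P→3/2, Y→3/2; new cluster PY
  updated: d(D,PY)=21, d(G,PY)=93/2, d(H,PY)=8, d(PY,T)=19, d(PY,U)=19/2, d(PY,X)=17
step 2: merge (D,H) at d=8; branch lengths D→4, H→4; new cluster DH
  updated: d(DH,G)=59/2, d(DH,PY)=29/2, d(DH,T)=29, d(DH,U)=16, d(DH,X)=55/2
step 3: merge (T,U) at d=9; branch lengths T→9/2, U→9/2; new cluster TU
  updated: d(DH,TU)=45/2, d(G,TU)=26, d(PY,TU)=57/4, d(TU,X)=19
step 4: merge (PY,TU) at d=57/4; branch lengths PY→45/8, TU→21/8; new cluster PTUY
  updated: d(DH,PTUY)=37/2, d(G,PTUY)=145/4, d(PTUY,X)=18
step 5: merge (PTUY,X) at d=18; branch lengths PTUY→15/8, X→9; new cluster PTUXY
  updated: d(DH,PTUXY)=203/10, d(G,PTUXY)=33
step 6: merge (DH,PTUXY) at d=203/10; branch lengths DH→123/20, PTUXY→23/20; new cluster DHPTUXY
  updated: d(DHPTUXY,G)=32
step 7: merge (DHPTUXY,G) at d=32; branch lengths DHPTUXY→117/20, G→16; new cluster DGHPTUXY
final tree: (((D:4,H:4):123/20,(((P:3/2,Y:3/2):45/8,(T:9/2,U:9/2):21/8):15/8,X:9):23/20):117/20,G:16)
total length: 2731/40

(((D:4,H:4):123/20,(((P:3/2,Y:3/2):45/8,(T:9/2,U:9/2):21/8):15/8,X:9):23/20):117/20,G:16)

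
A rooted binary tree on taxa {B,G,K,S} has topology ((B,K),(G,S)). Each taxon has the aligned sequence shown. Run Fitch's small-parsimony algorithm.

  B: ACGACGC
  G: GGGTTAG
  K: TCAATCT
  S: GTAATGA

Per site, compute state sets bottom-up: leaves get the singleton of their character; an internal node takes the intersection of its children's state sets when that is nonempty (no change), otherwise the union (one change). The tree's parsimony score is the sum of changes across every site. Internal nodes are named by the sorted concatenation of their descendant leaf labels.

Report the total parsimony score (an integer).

13

[col 0] BK: children B:{A}, K:{T} ∪→ {A,T}; cost 1
[col 0] GS: children G:{G}, S:{G} ∩→ {G}; cost 0
[col 0] BGKS: children BK:{A,T}, GS:{G} ∪→ {A,G,T}; cost 1
[col 1] BK: children B:{C}, K:{C} ∩→ {C}; cost 0
[col 1] GS: children G:{G}, S:{T} ∪→ {G,T}; cost 1
[col 1] BGKS: children BK:{C}, GS:{G,T} ∪→ {C,G,T}; cost 1
[col 2] BK: children B:{G}, K:{A} ∪→ {A,G}; cost 1
[col 2] GS: children G:{G}, S:{A} ∪→ {A,G}; cost 1
[col 2] BGKS: children BK:{A,G}, GS:{A,G} ∩→ {A,G}; cost 0
[col 3] BK: children B:{A}, K:{A} ∩→ {A}; cost 0
[col 3] GS: children G:{T}, S:{A} ∪→ {A,T}; cost 1
[col 3] BGKS: children BK:{A}, GS:{A,T} ∩→ {A}; cost 0
[col 4] BK: children B:{C}, K:{T} ∪→ {C,T}; cost 1
[col 4] GS: children G:{T}, S:{T} ∩→ {T}; cost 0
[col 4] BGKS: children BK:{C,T}, GS:{T} ∩→ {T}; cost 0
[col 5] BK: children B:{G}, K:{C} ∪→ {C,G}; cost 1
[col 5] GS: children G:{A}, S:{G} ∪→ {A,G}; cost 1
[col 5] BGKS: children BK:{C,G}, GS:{A,G} ∩→ {G}; cost 0
[col 6] BK: children B:{C}, K:{T} ∪→ {C,T}; cost 1
[col 6] GS: children G:{G}, S:{A} ∪→ {A,G}; cost 1
[col 6] BGKS: children BK:{C,T}, GS:{A,G} ∪→ {A,C,G,T}; cost 1
per-site changes: [2, 2, 2, 1, 1, 2, 3]; total = 13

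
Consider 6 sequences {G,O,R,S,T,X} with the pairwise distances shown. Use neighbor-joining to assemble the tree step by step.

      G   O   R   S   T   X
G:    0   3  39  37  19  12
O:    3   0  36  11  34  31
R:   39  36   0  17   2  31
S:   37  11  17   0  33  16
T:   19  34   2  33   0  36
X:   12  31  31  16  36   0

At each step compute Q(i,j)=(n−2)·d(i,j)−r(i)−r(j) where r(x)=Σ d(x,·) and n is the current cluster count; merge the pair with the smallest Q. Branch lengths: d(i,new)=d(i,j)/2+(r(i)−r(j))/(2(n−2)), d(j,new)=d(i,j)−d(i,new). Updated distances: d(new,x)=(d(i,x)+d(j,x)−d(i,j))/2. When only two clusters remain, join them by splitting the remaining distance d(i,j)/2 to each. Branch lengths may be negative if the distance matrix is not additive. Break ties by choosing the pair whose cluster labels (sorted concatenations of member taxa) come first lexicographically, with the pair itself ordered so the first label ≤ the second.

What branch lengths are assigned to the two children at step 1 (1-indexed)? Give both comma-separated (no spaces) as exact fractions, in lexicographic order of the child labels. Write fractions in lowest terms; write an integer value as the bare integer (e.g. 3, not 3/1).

step 1: merge (R,T) at d=2, Q=-241; branch lengths R→9/8, T→7/8; new cluster RT
  updated: d(G,RT)=28, d(O,RT)=34, d(RT,S)=24, d(RT,X)=65/2
step 2: merge (G,O) at d=3, Q=-150; branch lengths G→5/3, O→4/3; new cluster GO
  updated: d(GO,RT)=59/2, d(GO,S)=45/2, d(GO,X)=20
step 3: merge (GO,X) at d=20, Q=-201/2; branch lengths GO→87/8, X→73/8; new cluster GOX
  updated: d(GOX,RT)=21, d(GOX,S)=37/4
step 4: merge (GOX,RT) at d=21, Q=-217/4; branch lengths GOX→25/8, RT→143/8; new cluster GORTX
  updated: d(GORTX,S)=49/8
step 5: merge (GORTX,S) at d=49/8; branch lengths GORTX→49/16, S→49/16; new cluster GORSTX
final tree: ((((G:5/3,O:4/3):87/8,X:73/8):25/8,(R:9/8,T:7/8):143/8):49/16,S:49/16)
total length: 417/8

9/8,7/8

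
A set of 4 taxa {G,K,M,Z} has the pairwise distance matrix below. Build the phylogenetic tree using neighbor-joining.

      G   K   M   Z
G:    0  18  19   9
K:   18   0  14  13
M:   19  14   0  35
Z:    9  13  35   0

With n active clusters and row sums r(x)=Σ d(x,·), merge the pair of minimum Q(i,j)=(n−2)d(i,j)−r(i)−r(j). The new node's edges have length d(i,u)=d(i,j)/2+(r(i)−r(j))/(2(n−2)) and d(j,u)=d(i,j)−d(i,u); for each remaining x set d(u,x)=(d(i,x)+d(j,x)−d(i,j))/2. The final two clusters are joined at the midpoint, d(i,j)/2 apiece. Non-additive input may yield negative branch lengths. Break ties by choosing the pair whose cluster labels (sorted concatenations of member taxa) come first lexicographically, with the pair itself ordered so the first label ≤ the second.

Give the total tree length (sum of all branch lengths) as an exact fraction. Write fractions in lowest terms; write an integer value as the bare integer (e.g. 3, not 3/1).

iteration 1: select G,Z (d=9, Q=-85); attach at lengths (7/4, 29/4); label the merged cluster GZ
  updated: d(GZ,K)=11, d(GZ,M)=45/2
iteration 2: select GZ,K (d=11, Q=-95/2); attach at lengths (39/4, 5/4); label the merged cluster GKZ
  updated: d(GKZ,M)=51/4
iteration 3: select GKZ,M (d=51/4); attach at lengths (51/8, 51/8); label the merged cluster GKMZ
final tree: (((G:7/4,Z:29/4):39/4,K:5/4):51/8,M:51/8)
total length: 131/4

131/4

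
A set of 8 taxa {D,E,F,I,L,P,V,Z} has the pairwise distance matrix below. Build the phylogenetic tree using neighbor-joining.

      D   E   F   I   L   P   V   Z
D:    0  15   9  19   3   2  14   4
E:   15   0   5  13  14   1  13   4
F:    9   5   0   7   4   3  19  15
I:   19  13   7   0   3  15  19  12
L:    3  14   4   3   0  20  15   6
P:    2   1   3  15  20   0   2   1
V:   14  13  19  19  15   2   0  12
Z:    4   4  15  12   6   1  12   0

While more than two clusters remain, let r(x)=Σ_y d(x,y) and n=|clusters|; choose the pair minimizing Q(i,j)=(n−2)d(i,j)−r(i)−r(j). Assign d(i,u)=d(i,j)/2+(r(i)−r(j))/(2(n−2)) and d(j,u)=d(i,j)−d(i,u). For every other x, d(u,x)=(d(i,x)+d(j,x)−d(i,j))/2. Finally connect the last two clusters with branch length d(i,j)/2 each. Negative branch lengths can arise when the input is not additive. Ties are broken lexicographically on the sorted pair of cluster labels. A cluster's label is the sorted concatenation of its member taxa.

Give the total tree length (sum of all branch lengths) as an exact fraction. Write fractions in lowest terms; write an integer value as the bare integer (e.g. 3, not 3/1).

829/32

iteration 1: select I,L (d=3, Q=-135); attach at lengths (41/12, -5/12); label the merged cluster IL
  updated: d(D,IL)=19/2, d(E,IL)=12, d(F,IL)=4, d(IL,P)=16, d(IL,V)=31/2, d(IL,Z)=15/2
iteration 2: select F,IL (d=4, Q=-199/2); attach at lengths (21/20, 59/20); label the merged cluster FIL
  updated: d(D,FIL)=29/4, d(E,FIL)=13/2, d(FIL,P)=15/2, d(FIL,V)=61/4, d(FIL,Z)=37/4
iteration 3: select P,V (d=2, Q=-247/4); attach at lengths (-139/32, 203/32); label the merged cluster PV
  updated: d(D,PV)=7, d(E,PV)=6, d(FIL,PV)=83/8, d(PV,Z)=11/2
iteration 4: select E,FIL (d=13/2, Q=-363/8); attach at lengths (47/16, 57/16); label the merged cluster EFIL
  updated: d(D,EFIL)=63/8, d(EFIL,PV)=79/16, d(EFIL,Z)=27/8
iteration 5: select D,Z (d=4, Q=-95/4); attach at lengths (7/2, 1/2); label the merged cluster DZ
  updated: d(DZ,EFIL)=29/8, d(DZ,PV)=17/4
iteration 6: select DZ,EFIL (d=29/8, Q=-205/16); attach at lengths (47/32, 69/32); label the merged cluster DEFILZ
  updated: d(DEFILZ,PV)=89/32
iteration 7: select DEFILZ,PV (d=89/32); attach at lengths (89/64, 89/64); label the merged cluster DEFILPVZ
final tree: (((D:7/2,Z:1/2):47/32,(E:47/16,(F:21/20,(I:41/12,L:-5/12):59/20):57/16):69/32):89/64,(P:-139/32,V:203/32):89/64)
total length: 829/32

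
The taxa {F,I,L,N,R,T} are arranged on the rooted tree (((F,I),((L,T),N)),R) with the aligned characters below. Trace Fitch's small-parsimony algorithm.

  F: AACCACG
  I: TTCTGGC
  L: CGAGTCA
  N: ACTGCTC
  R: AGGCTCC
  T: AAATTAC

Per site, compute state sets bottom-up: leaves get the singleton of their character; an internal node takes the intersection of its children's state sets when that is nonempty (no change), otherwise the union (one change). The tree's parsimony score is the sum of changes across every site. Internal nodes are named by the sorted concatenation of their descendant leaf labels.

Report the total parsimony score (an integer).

[col 0] FI: children F:{A}, I:{T} ∪→ {A,T}; cost 1
[col 0] LT: children L:{C}, T:{A} ∪→ {A,C}; cost 1
[col 0] LNT: children LT:{A,C}, N:{A} ∩→ {A}; cost 0
[col 0] FILNT: children FI:{A,T}, LNT:{A} ∩→ {A}; cost 0
[col 0] FILNRT: children FILNT:{A}, R:{A} ∩→ {A}; cost 0
[col 1] FI: children F:{A}, I:{T} ∪→ {A,T}; cost 1
[col 1] LT: children L:{G}, T:{A} ∪→ {A,G}; cost 1
[col 1] LNT: children LT:{A,G}, N:{C} ∪→ {A,C,G}; cost 1
[col 1] FILNT: children FI:{A,T}, LNT:{A,C,G} ∩→ {A}; cost 0
[col 1] FILNRT: children FILNT:{A}, R:{G} ∪→ {A,G}; cost 1
[col 2] FI: children F:{C}, I:{C} ∩→ {C}; cost 0
[col 2] LT: children L:{A}, T:{A} ∩→ {A}; cost 0
[col 2] LNT: children LT:{A}, N:{T} ∪→ {A,T}; cost 1
[col 2] FILNT: children FI:{C}, LNT:{A,T} ∪→ {A,C,T}; cost 1
[col 2] FILNRT: children FILNT:{A,C,T}, R:{G} ∪→ {A,C,G,T}; cost 1
[col 3] FI: children F:{C}, I:{T} ∪→ {C,T}; cost 1
[col 3] LT: children L:{G}, T:{T} ∪→ {G,T}; cost 1
[col 3] LNT: children LT:{G,T}, N:{G} ∩→ {G}; cost 0
[col 3] FILNT: children FI:{C,T}, LNT:{G} ∪→ {C,G,T}; cost 1
[col 3] FILNRT: children FILNT:{C,G,T}, R:{C} ∩→ {C}; cost 0
[col 4] FI: children F:{A}, I:{G} ∪→ {A,G}; cost 1
[col 4] LT: children L:{T}, T:{T} ∩→ {T}; cost 0
[col 4] LNT: children LT:{T}, N:{C} ∪→ {C,T}; cost 1
[col 4] FILNT: children FI:{A,G}, LNT:{C,T} ∪→ {A,C,G,T}; cost 1
[col 4] FILNRT: children FILNT:{A,C,G,T}, R:{T} ∩→ {T}; cost 0
[col 5] FI: children F:{C}, I:{G} ∪→ {C,G}; cost 1
[col 5] LT: children L:{C}, T:{A} ∪→ {A,C}; cost 1
[col 5] LNT: children LT:{A,C}, N:{T} ∪→ {A,C,T}; cost 1
[col 5] FILNT: children FI:{C,G}, LNT:{A,C,T} ∩→ {C}; cost 0
[col 5] FILNRT: children FILNT:{C}, R:{C} ∩→ {C}; cost 0
[col 6] FI: children F:{G}, I:{C} ∪→ {C,G}; cost 1
[col 6] LT: children L:{A}, T:{C} ∪→ {A,C}; cost 1
[col 6] LNT: children LT:{A,C}, N:{C} ∩→ {C}; cost 0
[col 6] FILNT: children FI:{C,G}, LNT:{C} ∩→ {C}; cost 0
[col 6] FILNRT: children FILNT:{C}, R:{C} ∩→ {C}; cost 0
per-site changes: [2, 4, 3, 3, 3, 3, 2]; total = 20

20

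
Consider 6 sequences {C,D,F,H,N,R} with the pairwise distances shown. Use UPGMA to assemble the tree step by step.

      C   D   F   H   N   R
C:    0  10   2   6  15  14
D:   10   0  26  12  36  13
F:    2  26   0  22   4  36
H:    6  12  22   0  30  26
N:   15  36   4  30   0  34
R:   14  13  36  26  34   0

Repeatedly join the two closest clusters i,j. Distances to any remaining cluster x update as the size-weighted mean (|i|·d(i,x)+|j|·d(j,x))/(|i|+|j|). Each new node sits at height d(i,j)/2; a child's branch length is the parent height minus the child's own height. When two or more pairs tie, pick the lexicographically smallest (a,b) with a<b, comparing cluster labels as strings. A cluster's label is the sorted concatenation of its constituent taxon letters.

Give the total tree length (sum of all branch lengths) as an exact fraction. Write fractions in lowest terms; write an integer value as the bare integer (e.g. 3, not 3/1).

815/18

iteration 1: select C,F (d=2); attach at lengths (1, 1); label the merged cluster CF
  updated: d(CF,D)=18, d(CF,H)=14, d(CF,N)=19/2, d(CF,R)=25
iteration 2: select CF,N (d=19/2); attach at lengths (15/4, 19/4); label the merged cluster CFN
  updated: d(CFN,D)=24, d(CFN,H)=58/3, d(CFN,R)=28
iteration 3: select D,H (d=12); attach at lengths (6, 6); label the merged cluster DH
  updated: d(CFN,DH)=65/3, d(DH,R)=39/2
iteration 4: select DH,R (d=39/2); attach at lengths (15/4, 39/4); label the merged cluster DHR
  updated: d(CFN,DHR)=214/9
iteration 5: select CFN,DHR (d=214/9); attach at lengths (257/36, 77/36); label the merged cluster CDFHNR
final tree: (((C:1,F:1):15/4,N:19/4):257/36,((D:6,H:6):15/4,R:39/4):77/36)
total length: 815/18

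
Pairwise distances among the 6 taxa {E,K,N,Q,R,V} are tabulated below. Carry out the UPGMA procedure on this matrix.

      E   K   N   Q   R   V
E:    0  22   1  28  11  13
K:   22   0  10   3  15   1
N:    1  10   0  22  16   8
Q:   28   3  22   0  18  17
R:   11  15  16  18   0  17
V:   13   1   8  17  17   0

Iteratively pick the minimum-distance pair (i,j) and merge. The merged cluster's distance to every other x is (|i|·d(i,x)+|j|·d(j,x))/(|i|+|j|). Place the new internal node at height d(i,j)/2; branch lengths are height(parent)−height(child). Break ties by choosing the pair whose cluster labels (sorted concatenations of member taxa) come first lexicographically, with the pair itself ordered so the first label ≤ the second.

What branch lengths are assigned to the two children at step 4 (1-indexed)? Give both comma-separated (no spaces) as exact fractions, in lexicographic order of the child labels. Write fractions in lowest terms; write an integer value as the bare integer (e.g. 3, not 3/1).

25/4,27/4

iteration 1: select E,N (d=1); attach at lengths (1/2, 1/2); label the merged cluster EN
  updated: d(EN,K)=16, d(EN,Q)=25, d(EN,R)=27/2, d(EN,V)=21/2
iteration 2: select K,V (d=1); attach at lengths (1/2, 1/2); label the merged cluster KV
  updated: d(EN,KV)=53/4, d(KV,Q)=10, d(KV,R)=16
iteration 3: select KV,Q (d=10); attach at lengths (9/2, 5); label the merged cluster KQV
  updated: d(EN,KQV)=103/6, d(KQV,R)=50/3
iteration 4: select EN,R (d=27/2); attach at lengths (25/4, 27/4); label the merged cluster ENR
  updated: d(ENR,KQV)=17
iteration 5: select ENR,KQV (d=17); attach at lengths (7/4, 7/2); label the merged cluster EKNQRV
final tree: (((E:1/2,N:1/2):25/4,R:27/4):7/4,((K:1/2,V:1/2):9/2,Q:5):7/2)
total length: 119/4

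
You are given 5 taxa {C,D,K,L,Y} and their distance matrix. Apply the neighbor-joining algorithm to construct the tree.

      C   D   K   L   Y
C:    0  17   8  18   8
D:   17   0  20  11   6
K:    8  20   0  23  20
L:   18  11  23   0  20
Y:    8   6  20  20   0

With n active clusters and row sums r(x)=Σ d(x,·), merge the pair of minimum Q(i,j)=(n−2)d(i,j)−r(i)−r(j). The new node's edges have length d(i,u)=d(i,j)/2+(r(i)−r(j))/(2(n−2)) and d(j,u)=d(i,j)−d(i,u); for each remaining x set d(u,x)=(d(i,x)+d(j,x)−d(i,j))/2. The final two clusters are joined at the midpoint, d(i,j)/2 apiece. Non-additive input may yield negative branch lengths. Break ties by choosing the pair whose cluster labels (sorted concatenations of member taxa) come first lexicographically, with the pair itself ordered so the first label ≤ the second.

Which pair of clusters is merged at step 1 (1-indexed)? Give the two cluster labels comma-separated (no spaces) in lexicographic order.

iteration 1: select C,K (d=8, Q=-98); attach at lengths (2/3, 22/3); label the merged cluster CK
  updated: d(CK,D)=29/2, d(CK,L)=33/2, d(CK,Y)=10
iteration 2: select CK,Y (d=10, Q=-57); attach at lengths (25/4, 15/4); label the merged cluster CKY
  updated: d(CKY,D)=21/4, d(CKY,L)=53/4
iteration 3: select CKY,D (d=21/4, Q=-59/2); attach at lengths (15/4, 3/2); label the merged cluster CDKY
  updated: d(CDKY,L)=19/2
iteration 4: select CDKY,L (d=19/2); attach at lengths (19/4, 19/4); label the merged cluster CDKLY
final tree: ((((C:2/3,K:22/3):25/4,Y:15/4):15/4,D:3/2):19/4,L:19/4)
total length: 131/4

C,K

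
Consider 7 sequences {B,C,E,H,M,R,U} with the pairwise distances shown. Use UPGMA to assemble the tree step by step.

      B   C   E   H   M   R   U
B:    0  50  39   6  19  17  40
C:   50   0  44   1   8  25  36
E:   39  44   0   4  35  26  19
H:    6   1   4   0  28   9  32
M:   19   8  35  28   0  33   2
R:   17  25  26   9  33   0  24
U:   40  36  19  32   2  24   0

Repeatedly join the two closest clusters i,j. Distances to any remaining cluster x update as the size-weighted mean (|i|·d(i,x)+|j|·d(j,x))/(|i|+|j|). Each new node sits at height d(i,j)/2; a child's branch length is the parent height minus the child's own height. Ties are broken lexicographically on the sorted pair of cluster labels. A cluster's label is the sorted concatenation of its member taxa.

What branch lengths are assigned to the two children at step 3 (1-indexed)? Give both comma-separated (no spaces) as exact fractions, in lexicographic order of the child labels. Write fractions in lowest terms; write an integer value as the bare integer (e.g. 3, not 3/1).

1. join C+H (d=1) ⇒ CH; edges |C|=1/2, |H|=1/2
  updated: d(B,CH)=28, d(CH,E)=24, d(CH,M)=18, d(CH,R)=17, d(CH,U)=34
2. join M+U (d=2) ⇒ MU; edges |M|=1, |U|=1
  updated: d(B,MU)=59/2, d(CH,MU)=26, d(E,MU)=27, d(MU,R)=57/2
3. join B+R (d=17) ⇒ BR; edges |B|=17/2, |R|=17/2
  updated: d(BR,CH)=45/2, d(BR,E)=65/2, d(BR,MU)=29
4. join BR+CH (d=45/2) ⇒ BCHR; edges |BR|=11/4, |CH|=43/4
  updated: d(BCHR,E)=113/4, d(BCHR,MU)=55/2
5. join E+MU (d=27) ⇒ EMU; edges |E|=27/2, |MU|=25/2
  updated: d(BCHR,EMU)=111/4
6. join BCHR+EMU (d=111/4) ⇒ BCEHMRU; edges |BCHR|=21/8, |EMU|=3/8
final tree: (((B:17/2,R:17/2):11/4,(C:1/2,H:1/2):43/4):21/8,(E:27/2,(M:1,U:1):25/2):3/8)
total length: 125/2

17/2,17/2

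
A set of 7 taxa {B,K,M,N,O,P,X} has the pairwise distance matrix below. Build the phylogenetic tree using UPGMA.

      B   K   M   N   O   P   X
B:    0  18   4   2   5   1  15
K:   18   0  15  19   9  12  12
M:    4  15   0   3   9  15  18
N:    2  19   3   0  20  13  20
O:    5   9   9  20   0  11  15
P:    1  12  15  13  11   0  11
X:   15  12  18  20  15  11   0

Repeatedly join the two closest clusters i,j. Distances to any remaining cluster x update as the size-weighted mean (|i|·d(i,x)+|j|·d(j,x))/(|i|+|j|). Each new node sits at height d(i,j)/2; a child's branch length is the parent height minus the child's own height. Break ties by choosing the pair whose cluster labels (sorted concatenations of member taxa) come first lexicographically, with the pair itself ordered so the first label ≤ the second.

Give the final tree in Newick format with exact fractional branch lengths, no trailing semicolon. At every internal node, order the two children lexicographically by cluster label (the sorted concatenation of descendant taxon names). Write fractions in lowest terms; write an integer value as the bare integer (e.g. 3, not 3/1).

iteration 1: select B,P (d=1); attach at lengths (1/2, 1/2); label the merged cluster BP
  updated: d(BP,K)=15, d(BP,M)=19/2, d(BP,N)=15/2, d(BP,O)=8, d(BP,X)=13
iteration 2: select M,N (d=3); attach at lengths (3/2, 3/2); label the merged cluster MN
  updated: d(BP,MN)=17/2, d(K,MN)=17, d(MN,O)=29/2, d(MN,X)=19
iteration 3: select BP,O (d=8); attach at lengths (7/2, 4); label the merged cluster BOP
  updated: d(BOP,K)=13, d(BOP,MN)=21/2, d(BOP,X)=41/3
iteration 4: select BOP,MN (d=21/2); attach at lengths (5/4, 15/4); label the merged cluster BMNOP
  updated: d(BMNOP,K)=73/5, d(BMNOP,X)=79/5
iteration 5: select K,X (d=12); attach at lengths (6, 6); label the merged cluster KX
  updated: d(BMNOP,KX)=76/5
iteration 6: select BMNOP,KX (d=76/5); attach at lengths (47/20, 8/5); label the merged cluster BKMNOPX
final tree: ((((B:1/2,P:1/2):7/2,O:4):5/4,(M:3/2,N:3/2):15/4):47/20,(K:6,X:6):8/5)
total length: 649/20

((((B:1/2,P:1/2):7/2,O:4):5/4,(M:3/2,N:3/2):15/4):47/20,(K:6,X:6):8/5)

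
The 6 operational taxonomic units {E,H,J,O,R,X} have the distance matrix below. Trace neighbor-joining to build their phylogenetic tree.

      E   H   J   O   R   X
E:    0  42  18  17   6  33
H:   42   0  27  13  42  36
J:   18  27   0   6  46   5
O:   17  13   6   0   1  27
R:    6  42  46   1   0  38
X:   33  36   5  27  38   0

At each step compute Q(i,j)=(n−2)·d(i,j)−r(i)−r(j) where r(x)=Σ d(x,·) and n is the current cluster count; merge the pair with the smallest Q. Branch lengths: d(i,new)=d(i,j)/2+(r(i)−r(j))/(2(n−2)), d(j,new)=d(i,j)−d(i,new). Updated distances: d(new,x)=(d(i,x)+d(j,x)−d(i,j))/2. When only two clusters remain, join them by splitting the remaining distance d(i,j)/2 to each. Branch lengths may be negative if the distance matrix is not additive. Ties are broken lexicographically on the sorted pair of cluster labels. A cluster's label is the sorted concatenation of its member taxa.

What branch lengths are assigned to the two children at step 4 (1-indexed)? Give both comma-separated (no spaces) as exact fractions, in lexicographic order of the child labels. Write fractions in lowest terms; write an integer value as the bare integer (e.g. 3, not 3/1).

97/16,271/16

step 1: merge (E,R) at d=6, Q=-225; branch lengths E→7/8, R→41/8; new cluster ER
  updated: d(ER,H)=39, d(ER,J)=29, d(ER,O)=6, d(ER,X)=65/2
step 2: merge (J,X) at d=5, Q=-305/2; branch lengths J→-37/12, X→97/12; new cluster JX
  updated: d(ER,JX)=113/4, d(H,JX)=29, d(JX,O)=14
step 3: merge (ER,O) at d=6, Q=-377/4; branch lengths ER→209/16, O→-113/16; new cluster EOR
  updated: d(EOR,H)=23, d(EOR,JX)=145/8
step 4: merge (EOR,H) at d=23, Q=-561/8; branch lengths EOR→97/16, H→271/16; new cluster EHOR
  updated: d(EHOR,JX)=193/16
step 5: merge (EHOR,JX) at d=193/16; branch lengths EHOR→193/32, JX→193/32; new cluster EHJORX
final tree: ((((E:7/8,R:41/8):209/16,O:-113/16):97/16,H:271/16):193/32,(J:-37/12,X:97/12):193/32)
total length: 833/16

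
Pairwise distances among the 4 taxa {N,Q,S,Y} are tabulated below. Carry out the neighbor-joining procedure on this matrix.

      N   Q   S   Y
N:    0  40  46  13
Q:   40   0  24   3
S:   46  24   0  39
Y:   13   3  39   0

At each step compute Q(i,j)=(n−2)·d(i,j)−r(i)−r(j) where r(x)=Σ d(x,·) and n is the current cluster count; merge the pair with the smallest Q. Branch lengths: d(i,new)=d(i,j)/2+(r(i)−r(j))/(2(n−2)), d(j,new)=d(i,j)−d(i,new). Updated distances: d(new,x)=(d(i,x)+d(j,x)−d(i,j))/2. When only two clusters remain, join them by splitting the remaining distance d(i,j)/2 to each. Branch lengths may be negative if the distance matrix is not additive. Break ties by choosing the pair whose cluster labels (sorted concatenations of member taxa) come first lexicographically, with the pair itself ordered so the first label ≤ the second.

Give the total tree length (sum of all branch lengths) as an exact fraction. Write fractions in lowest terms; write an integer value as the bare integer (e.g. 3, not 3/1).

iteration 1: select N,Y (d=13, Q=-128); attach at lengths (35/2, -9/2); label the merged cluster NY
  updated: d(NY,Q)=15, d(NY,S)=36
iteration 2: select NY,Q (d=15, Q=-75); attach at lengths (27/2, 3/2); label the merged cluster NQY
  updated: d(NQY,S)=45/2
iteration 3: select NQY,S (d=45/2); attach at lengths (45/4, 45/4); label the merged cluster NQSY
final tree: (((N:35/2,Y:-9/2):27/2,Q:3/2):45/4,S:45/4)
total length: 101/2

101/2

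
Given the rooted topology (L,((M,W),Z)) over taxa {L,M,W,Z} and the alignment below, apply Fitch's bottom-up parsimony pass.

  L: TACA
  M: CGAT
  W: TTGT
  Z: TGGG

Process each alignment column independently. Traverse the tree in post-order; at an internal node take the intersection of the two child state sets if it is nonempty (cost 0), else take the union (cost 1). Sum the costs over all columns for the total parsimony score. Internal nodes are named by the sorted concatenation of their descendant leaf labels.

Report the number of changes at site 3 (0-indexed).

2

MW@0: {C} ∪ {T} = {C,T} (union, +1)
MWZ@0: {C,T} ∩ {T} = {T} (intersection, +0)
LMWZ@0: {T} ∩ {T} = {T} (intersection, +0)
MW@1: {G} ∪ {T} = {G,T} (union, +1)
MWZ@1: {G,T} ∩ {G} = {G} (intersection, +0)
LMWZ@1: {A} ∪ {G} = {A,G} (union, +1)
MW@2: {A} ∪ {G} = {A,G} (union, +1)
MWZ@2: {A,G} ∩ {G} = {G} (intersection, +0)
LMWZ@2: {C} ∪ {G} = {C,G} (union, +1)
MW@3: {T} ∩ {T} = {T} (intersection, +0)
MWZ@3: {T} ∪ {G} = {G,T} (union, +1)
LMWZ@3: {A} ∪ {G,T} = {A,G,T} (union, +1)
per-site changes: [1, 2, 2, 2]; total = 7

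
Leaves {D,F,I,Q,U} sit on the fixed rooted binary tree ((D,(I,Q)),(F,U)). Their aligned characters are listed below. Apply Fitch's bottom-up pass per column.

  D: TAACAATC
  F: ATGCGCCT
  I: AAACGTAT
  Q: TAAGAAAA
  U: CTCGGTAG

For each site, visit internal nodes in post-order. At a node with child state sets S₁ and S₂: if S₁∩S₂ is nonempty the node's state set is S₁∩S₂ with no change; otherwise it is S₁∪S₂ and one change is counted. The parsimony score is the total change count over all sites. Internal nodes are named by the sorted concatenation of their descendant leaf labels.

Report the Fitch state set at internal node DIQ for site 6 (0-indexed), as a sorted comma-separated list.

A,T

site 0, node IQ: I={A} ∪ Q={T} → {A,T} (+1)
site 0, node DIQ: D={T} ∩ IQ={A,T} → {T} (+0)
site 0, node FU: F={A} ∪ U={C} → {A,C} (+1)
site 0, node DFIQU: DIQ={T} ∪ FU={A,C} → {A,C,T} (+1)
site 1, node IQ: I={A} ∩ Q={A} → {A} (+0)
site 1, node DIQ: D={A} ∩ IQ={A} → {A} (+0)
site 1, node FU: F={T} ∩ U={T} → {T} (+0)
site 1, node DFIQU: DIQ={A} ∪ FU={T} → {A,T} (+1)
site 2, node IQ: I={A} ∩ Q={A} → {A} (+0)
site 2, node DIQ: D={A} ∩ IQ={A} → {A} (+0)
site 2, node FU: F={G} ∪ U={C} → {C,G} (+1)
site 2, node DFIQU: DIQ={A} ∪ FU={C,G} → {A,C,G} (+1)
site 3, node IQ: I={C} ∪ Q={G} → {C,G} (+1)
site 3, node DIQ: D={C} ∩ IQ={C,G} → {C} (+0)
site 3, node FU: F={C} ∪ U={G} → {C,G} (+1)
site 3, node DFIQU: DIQ={C} ∩ FU={C,G} → {C} (+0)
site 4, node IQ: I={G} ∪ Q={A} → {A,G} (+1)
site 4, node DIQ: D={A} ∩ IQ={A,G} → {A} (+0)
site 4, node FU: F={G} ∩ U={G} → {G} (+0)
site 4, node DFIQU: DIQ={A} ∪ FU={G} → {A,G} (+1)
site 5, node IQ: I={T} ∪ Q={A} → {A,T} (+1)
site 5, node DIQ: D={A} ∩ IQ={A,T} → {A} (+0)
site 5, node FU: F={C} ∪ U={T} → {C,T} (+1)
site 5, node DFIQU: DIQ={A} ∪ FU={C,T} → {A,C,T} (+1)
site 6, node IQ: I={A} ∩ Q={A} → {A} (+0)
site 6, node DIQ: D={T} ∪ IQ={A} → {A,T} (+1)
site 6, node FU: F={C} ∪ U={A} → {A,C} (+1)
site 6, node DFIQU: DIQ={A,T} ∩ FU={A,C} → {A} (+0)
site 7, node IQ: I={T} ∪ Q={A} → {A,T} (+1)
site 7, node DIQ: D={C} ∪ IQ={A,T} → {A,C,T} (+1)
site 7, node FU: F={T} ∪ U={G} → {G,T} (+1)
site 7, node DFIQU: DIQ={A,C,T} ∩ FU={G,T} → {T} (+0)
per-site changes: [3, 1, 2, 2, 2, 3, 2, 3]; total = 18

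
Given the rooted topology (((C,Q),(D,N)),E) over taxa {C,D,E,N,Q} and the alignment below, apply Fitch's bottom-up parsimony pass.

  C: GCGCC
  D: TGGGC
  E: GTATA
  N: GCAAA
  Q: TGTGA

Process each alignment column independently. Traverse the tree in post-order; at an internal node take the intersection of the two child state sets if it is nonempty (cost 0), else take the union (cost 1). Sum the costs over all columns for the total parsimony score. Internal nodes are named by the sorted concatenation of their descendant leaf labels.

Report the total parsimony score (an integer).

[col 0] CQ: children C:{G}, Q:{T} ∪→ {G,T}; cost 1
[col 0] DN: children D:{T}, N:{G} ∪→ {G,T}; cost 1
[col 0] CDNQ: children CQ:{G,T}, DN:{G,T} ∩→ {G,T}; cost 0
[col 0] CDENQ: children CDNQ:{G,T}, E:{G} ∩→ {G}; cost 0
[col 1] CQ: children C:{C}, Q:{G} ∪→ {C,G}; cost 1
[col 1] DN: children D:{G}, N:{C} ∪→ {C,G}; cost 1
[col 1] CDNQ: children CQ:{C,G}, DN:{C,G} ∩→ {C,G}; cost 0
[col 1] CDENQ: children CDNQ:{C,G}, E:{T} ∪→ {C,G,T}; cost 1
[col 2] CQ: children C:{G}, Q:{T} ∪→ {G,T}; cost 1
[col 2] DN: children D:{G}, N:{A} ∪→ {A,G}; cost 1
[col 2] CDNQ: children CQ:{G,T}, DN:{A,G} ∩→ {G}; cost 0
[col 2] CDENQ: children CDNQ:{G}, E:{A} ∪→ {A,G}; cost 1
[col 3] CQ: children C:{C}, Q:{G} ∪→ {C,G}; cost 1
[col 3] DN: children D:{G}, N:{A} ∪→ {A,G}; cost 1
[col 3] CDNQ: children CQ:{C,G}, DN:{A,G} ∩→ {G}; cost 0
[col 3] CDENQ: children CDNQ:{G}, E:{T} ∪→ {G,T}; cost 1
[col 4] CQ: children C:{C}, Q:{A} ∪→ {A,C}; cost 1
[col 4] DN: children D:{C}, N:{A} ∪→ {A,C}; cost 1
[col 4] CDNQ: children CQ:{A,C}, DN:{A,C} ∩→ {A,C}; cost 0
[col 4] CDENQ: children CDNQ:{A,C}, E:{A} ∩→ {A}; cost 0
per-site changes: [2, 3, 3, 3, 2]; total = 13

13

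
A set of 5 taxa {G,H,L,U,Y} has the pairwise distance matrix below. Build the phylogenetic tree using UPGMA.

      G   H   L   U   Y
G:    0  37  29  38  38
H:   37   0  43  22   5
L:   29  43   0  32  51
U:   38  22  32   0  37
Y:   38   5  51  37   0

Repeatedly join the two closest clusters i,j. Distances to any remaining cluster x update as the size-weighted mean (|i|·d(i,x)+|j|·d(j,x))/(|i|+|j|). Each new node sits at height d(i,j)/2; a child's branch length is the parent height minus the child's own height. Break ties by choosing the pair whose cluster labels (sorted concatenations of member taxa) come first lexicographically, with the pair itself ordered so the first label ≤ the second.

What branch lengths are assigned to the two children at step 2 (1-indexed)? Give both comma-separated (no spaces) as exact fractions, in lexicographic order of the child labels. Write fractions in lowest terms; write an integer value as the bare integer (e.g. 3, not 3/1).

1. join H+Y (d=5) ⇒ HY; edges |H|=5/2, |Y|=5/2
  updated: d(G,HY)=75/2, d(HY,L)=47, d(HY,U)=59/2
2. join G+L (d=29) ⇒ GL; edges |G|=29/2, |L|=29/2
  updated: d(GL,HY)=169/4, d(GL,U)=35
3. join HY+U (d=59/2) ⇒ HUY; edges |HY|=49/4, |U|=59/4
  updated: d(GL,HUY)=239/6
4. join GL+HUY (d=239/6) ⇒ GHLUY; edges |GL|=65/12, |HUY|=31/6
final tree: ((G:29/2,L:29/2):65/12,((H:5/2,Y:5/2):49/4,U:59/4):31/6)
total length: 859/12

29/2,29/2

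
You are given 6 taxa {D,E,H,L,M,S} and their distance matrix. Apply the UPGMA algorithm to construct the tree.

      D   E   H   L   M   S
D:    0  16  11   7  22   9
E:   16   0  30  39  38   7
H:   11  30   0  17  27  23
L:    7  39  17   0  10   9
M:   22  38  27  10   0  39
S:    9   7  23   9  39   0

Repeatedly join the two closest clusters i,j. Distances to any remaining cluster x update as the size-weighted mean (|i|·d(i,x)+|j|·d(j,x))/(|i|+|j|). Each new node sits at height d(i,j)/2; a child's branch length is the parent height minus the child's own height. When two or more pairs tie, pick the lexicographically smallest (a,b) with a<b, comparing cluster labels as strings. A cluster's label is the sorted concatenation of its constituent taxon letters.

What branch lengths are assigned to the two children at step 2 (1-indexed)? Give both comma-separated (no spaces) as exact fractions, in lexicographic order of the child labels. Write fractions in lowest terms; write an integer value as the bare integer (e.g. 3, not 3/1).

step 1: merge (D,L) at d=7; branch lengths D→7/2, L→7/2; new cluster DL
  updated: d(DL,E)=55/2, d(DL,H)=14, d(DL,M)=16, d(DL,S)=9
step 2: merge (E,S) at d=7; branch lengths E→7/2, S→7/2; new cluster ES
  updated: d(DL,ES)=73/4, d(ES,H)=53/2, d(ES,M)=77/2
step 3: merge (DL,H) at d=14; branch lengths DL→7/2, H→7; new cluster DHL
  updated: d(DHL,ES)=21, d(DHL,M)=59/3
step 4: merge (DHL,M) at d=59/3; branch lengths DHL→17/6, M→59/6; new cluster DHLM
  updated: d(DHLM,ES)=203/8
step 5: merge (DHLM,ES) at d=203/8; branch lengths DHLM→137/48, ES→147/16; new cluster DEHLMS
final tree: ((((D:7/2,L:7/2):7/2,H:7):17/6,M:59/6):137/48,(E:7/2,S:7/2):147/16)
total length: 1181/24

7/2,7/2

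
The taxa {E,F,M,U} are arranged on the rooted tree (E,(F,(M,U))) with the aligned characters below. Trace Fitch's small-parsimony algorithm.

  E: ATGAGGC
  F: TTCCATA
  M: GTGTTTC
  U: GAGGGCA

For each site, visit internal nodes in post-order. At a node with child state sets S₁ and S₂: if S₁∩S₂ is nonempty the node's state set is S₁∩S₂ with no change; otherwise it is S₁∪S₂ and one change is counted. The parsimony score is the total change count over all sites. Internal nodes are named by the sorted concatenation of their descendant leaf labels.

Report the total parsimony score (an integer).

MU@0: {G} ∩ {G} = {G} (intersection, +0)
FMU@0: {T} ∪ {G} = {G,T} (union, +1)
EFMU@0: {A} ∪ {G,T} = {A,G,T} (union, +1)
MU@1: {T} ∪ {A} = {A,T} (union, +1)
FMU@1: {T} ∩ {A,T} = {T} (intersection, +0)
EFMU@1: {T} ∩ {T} = {T} (intersection, +0)
MU@2: {G} ∩ {G} = {G} (intersection, +0)
FMU@2: {C} ∪ {G} = {C,G} (union, +1)
EFMU@2: {G} ∩ {C,G} = {G} (intersection, +0)
MU@3: {T} ∪ {G} = {G,T} (union, +1)
FMU@3: {C} ∪ {G,T} = {C,G,T} (union, +1)
EFMU@3: {A} ∪ {C,G,T} = {A,C,G,T} (union, +1)
MU@4: {T} ∪ {G} = {G,T} (union, +1)
FMU@4: {A} ∪ {G,T} = {A,G,T} (union, +1)
EFMU@4: {G} ∩ {A,G,T} = {G} (intersection, +0)
MU@5: {T} ∪ {C} = {C,T} (union, +1)
FMU@5: {T} ∩ {C,T} = {T} (intersection, +0)
EFMU@5: {G} ∪ {T} = {G,T} (union, +1)
MU@6: {C} ∪ {A} = {A,C} (union, +1)
FMU@6: {A} ∩ {A,C} = {A} (intersection, +0)
EFMU@6: {C} ∪ {A} = {A,C} (union, +1)
per-site changes: [2, 1, 1, 3, 2, 2, 2]; total = 13

13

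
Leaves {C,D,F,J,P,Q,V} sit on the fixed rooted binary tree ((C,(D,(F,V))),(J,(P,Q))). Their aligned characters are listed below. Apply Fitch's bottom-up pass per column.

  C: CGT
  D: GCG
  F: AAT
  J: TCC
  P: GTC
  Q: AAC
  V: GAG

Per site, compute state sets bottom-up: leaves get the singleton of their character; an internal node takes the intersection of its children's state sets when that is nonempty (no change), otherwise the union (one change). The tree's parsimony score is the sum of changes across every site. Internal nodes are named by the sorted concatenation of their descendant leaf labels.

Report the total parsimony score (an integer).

FV@0: {A} ∪ {G} = {A,G} (union, +1)
DFV@0: {G} ∩ {A,G} = {G} (intersection, +0)
CDFV@0: {C} ∪ {G} = {C,G} (union, +1)
PQ@0: {G} ∪ {A} = {A,G} (union, +1)
JPQ@0: {T} ∪ {A,G} = {A,G,T} (union, +1)
CDFJPQV@0: {C,G} ∩ {A,G,T} = {G} (intersection, +0)
FV@1: {A} ∩ {A} = {A} (intersection, +0)
DFV@1: {C} ∪ {A} = {A,C} (union, +1)
CDFV@1: {G} ∪ {A,C} = {A,C,G} (union, +1)
PQ@1: {T} ∪ {A} = {A,T} (union, +1)
JPQ@1: {C} ∪ {A,T} = {A,C,T} (union, +1)
CDFJPQV@1: {A,C,G} ∩ {A,C,T} = {A,C} (intersection, +0)
FV@2: {T} ∪ {G} = {G,T} (union, +1)
DFV@2: {G} ∩ {G,T} = {G} (intersection, +0)
CDFV@2: {T} ∪ {G} = {G,T} (union, +1)
PQ@2: {C} ∩ {C} = {C} (intersection, +0)
JPQ@2: {C} ∩ {C} = {C} (intersection, +0)
CDFJPQV@2: {G,T} ∪ {C} = {C,G,T} (union, +1)
per-site changes: [4, 4, 3]; total = 11

11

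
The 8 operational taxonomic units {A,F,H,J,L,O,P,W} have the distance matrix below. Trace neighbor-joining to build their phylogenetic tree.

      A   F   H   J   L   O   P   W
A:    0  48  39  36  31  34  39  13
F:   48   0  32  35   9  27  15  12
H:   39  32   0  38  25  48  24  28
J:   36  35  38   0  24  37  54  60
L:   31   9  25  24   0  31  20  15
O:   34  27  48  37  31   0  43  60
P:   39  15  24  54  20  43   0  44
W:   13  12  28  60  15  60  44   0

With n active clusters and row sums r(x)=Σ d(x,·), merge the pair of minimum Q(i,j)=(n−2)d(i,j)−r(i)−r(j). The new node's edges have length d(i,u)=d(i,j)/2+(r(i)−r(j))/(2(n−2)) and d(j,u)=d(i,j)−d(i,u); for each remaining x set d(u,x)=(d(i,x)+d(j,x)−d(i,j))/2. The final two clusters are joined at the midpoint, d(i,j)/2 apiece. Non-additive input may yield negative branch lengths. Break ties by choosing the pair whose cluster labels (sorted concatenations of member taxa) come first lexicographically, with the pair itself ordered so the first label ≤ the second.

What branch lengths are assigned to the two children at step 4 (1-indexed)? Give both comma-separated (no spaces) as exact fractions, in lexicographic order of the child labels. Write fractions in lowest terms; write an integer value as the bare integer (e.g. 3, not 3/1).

329/24,127/24

iteration 1: select A,W (d=13, Q=-394); attach at lengths (43/6, 35/6); label the merged cluster AW
  updated: d(AW,F)=47/2, d(AW,H)=27, d(AW,J)=83/2, d(AW,L)=33/2, d(AW,O)=81/2, d(AW,P)=35
iteration 2: select J,O (d=37, Q=-271); attach at lengths (94/5, 91/5); label the merged cluster JO
  updated: d(AW,JO)=45/2, d(F,JO)=25/2, d(H,JO)=49/2, d(JO,L)=9, d(JO,P)=30
iteration 3: select H,P (d=24, Q=-321/2); attach at lengths (209/16, 175/16); label the merged cluster HP
  updated: d(AW,HP)=19, d(F,HP)=23/2, d(HP,JO)=61/4, d(HP,L)=21/2
iteration 4: select AW,HP (d=19, Q=-323/4); attach at lengths (329/24, 127/24); label the merged cluster AHPW
  updated: d(AHPW,F)=8, d(AHPW,JO)=75/8, d(AHPW,L)=4
iteration 5: select AHPW,L (d=4, Q=-283/8); attach at lengths (59/32, 69/32); label the merged cluster AHLPW
  updated: d(AHLPW,F)=13/2, d(AHLPW,JO)=115/16
iteration 6: select AHLPW,F (d=13/2, Q=-419/16); attach at lengths (19/32, 189/32); label the merged cluster AFHLPW
  updated: d(AFHLPW,JO)=211/32
iteration 7: select AFHLPW,JO (d=211/32); attach at lengths (211/64, 211/64); label the merged cluster AFHJLOPW
final tree: (((((A:43/6,W:35/6):329/24,(H:209/16,P:175/16):127/24):59/32,L:69/32):19/32,F:189/32):211/64,(J:94/5,O:91/5):211/64)
total length: 3523/32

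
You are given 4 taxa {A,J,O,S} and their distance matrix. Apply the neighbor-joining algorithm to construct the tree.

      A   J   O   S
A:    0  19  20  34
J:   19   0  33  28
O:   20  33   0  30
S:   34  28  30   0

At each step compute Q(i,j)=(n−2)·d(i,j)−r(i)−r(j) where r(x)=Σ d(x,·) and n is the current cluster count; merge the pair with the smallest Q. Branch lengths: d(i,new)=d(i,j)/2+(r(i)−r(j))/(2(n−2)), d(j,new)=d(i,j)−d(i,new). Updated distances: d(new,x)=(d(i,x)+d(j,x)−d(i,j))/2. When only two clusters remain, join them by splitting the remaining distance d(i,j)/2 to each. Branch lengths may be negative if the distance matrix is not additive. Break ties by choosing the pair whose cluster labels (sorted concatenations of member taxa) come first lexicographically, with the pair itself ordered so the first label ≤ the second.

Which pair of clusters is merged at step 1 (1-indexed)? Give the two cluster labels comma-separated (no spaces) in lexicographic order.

A,O

iteration 1: select A,O (d=20, Q=-116); attach at lengths (15/2, 25/2); label the merged cluster AO
  updated: d(AO,J)=16, d(AO,S)=22
iteration 2: select AO,J (d=16, Q=-66); attach at lengths (5, 11); label the merged cluster AJO
  updated: d(AJO,S)=17
iteration 3: select AJO,S (d=17); attach at lengths (17/2, 17/2); label the merged cluster AJOS
final tree: (((A:15/2,O:25/2):5,J:11):17/2,S:17/2)
total length: 53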